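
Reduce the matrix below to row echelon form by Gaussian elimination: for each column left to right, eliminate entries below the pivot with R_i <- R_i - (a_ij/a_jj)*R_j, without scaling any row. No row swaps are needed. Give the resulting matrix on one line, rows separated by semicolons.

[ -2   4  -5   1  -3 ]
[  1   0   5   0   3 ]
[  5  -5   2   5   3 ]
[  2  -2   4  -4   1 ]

Forward elimination:
R2 <- R2 - (-1/2)*R1:  [   0    2  5/2  1/2  3/2 ]
R3 <- R3 - (-5/2)*R1:  [     0      5  -21/2   15/2   -9/2 ]
R4 <- R4 - (-1)*R1:  [  0   2  -1  -3  -2 ]
R3 <- R3 - (5/2)*R2:  [     0      0  -67/4   25/4  -33/4 ]
R4 <- R4 - (1)*R2:  [    0     0  -7/2  -7/2  -7/2 ]
R4 <- R4 - (14/67)*R3:  [       0        0        0  -322/67  -119/67 ]
Row echelon form:
[ -2  4     -5        1       -3 ]
[  0  2    5/2      1/2      3/2 ]
[  0  0  -67/4     25/4    -33/4 ]
[  0  0      0  -322/67  -119/67 ]

REF = [-2 4 -5 1 -3; 0 2 5/2 1/2 3/2; 0 0 -67/4 25/4 -33/4; 0 0 0 -322/67 -119/67]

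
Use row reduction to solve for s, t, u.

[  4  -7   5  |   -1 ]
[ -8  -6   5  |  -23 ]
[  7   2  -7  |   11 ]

Forward elimination on [A|b]:
R2 <- R2 - (-2)*R1:  [   0  -20   15  -25 ]
R3 <- R3 - (7/4)*R1:  [     0   57/4  -63/4   51/4 ]
R3 <- R3 - (-57/80)*R2:  [      0       0  -81/16  -81/16 ]
Row echelon form:
[ 4   -7       5  |      -1 ]
[ 0  -20      15  |     -25 ]
[ 0    0  -81/16  |  -81/16 ]
Back-substitution:
u = (-81/16) / (-81/16) = 1
t = (-25 - (15)*(1)) / -20 = 2
s = (-1 - (-7)*(2) - (5)*(1)) / 4 = 2

(2, 2, 1)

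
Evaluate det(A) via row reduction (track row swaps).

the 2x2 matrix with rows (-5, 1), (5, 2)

Forward elimination:
R2 <- R2 - (-1)*R1:  [ 0  3 ]
Upper-triangular form:
[ -5  1 ]
[  0  3 ]
det(A) = (-1)^0 * (-5) * (3) = -15  (0 row swaps -> sign +1)

det(A) = -15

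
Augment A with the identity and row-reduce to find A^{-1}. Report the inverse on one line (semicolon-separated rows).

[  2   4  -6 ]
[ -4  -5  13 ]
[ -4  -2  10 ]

Gauss-Jordan on [A | I]:
R1 <- (1/2)*R1:  [   1    2   -3  |  1/2    0    0 ]
R2 <- R2 - (-4)*R1:  [ 0  3  1  |  2  1  0 ]
R3 <- R3 - (-4)*R1:  [  0   6  -2  |   2   0   1 ]
R2 <- (1/3)*R2:  [   0    1  1/3  |  2/3  1/3    0 ]
R1 <- R1 - (2)*R2:  [     1      0  -11/3  |   -5/6   -2/3      0 ]
R3 <- R3 - (6)*R2:  [  0   0  -4  |  -2  -2   1 ]
R3 <- (1/-4)*R3:  [    0     0     1  |   1/2   1/2  -1/4 ]
R1 <- R1 - (-11/3)*R3:  [      1       0       0  |       1     7/6  -11/12 ]
R2 <- R2 - (1/3)*R3:  [    0     1     0  |   1/2   1/6  1/12 ]
Right block of [I | A^{-1}] is the inverse:
[   1  7/6  -11/12 ]
[ 1/2  1/6    1/12 ]
[ 1/2  1/2    -1/4 ]

inverse = [1 7/6 -11/12; 1/2 1/6 1/12; 1/2 1/2 -1/4]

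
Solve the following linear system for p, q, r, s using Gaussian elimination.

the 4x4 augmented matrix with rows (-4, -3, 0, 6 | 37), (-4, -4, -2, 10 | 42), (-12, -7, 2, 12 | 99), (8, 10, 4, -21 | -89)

(-4, -1, 4, 3)

Forward elimination on [A|b]:
R2 <- R2 - (1)*R1:  [  0  -1  -2   4   5 ]
R3 <- R3 - (3)*R1:  [   0    2    2   -6  -12 ]
R4 <- R4 - (-2)*R1:  [   0    4    4   -9  -15 ]
R3 <- R3 - (-2)*R2:  [  0   0  -2   2  -2 ]
R4 <- R4 - (-4)*R2:  [  0   0  -4   7   5 ]
R4 <- R4 - (2)*R3:  [ 0  0  0  3  9 ]
Row echelon form:
[ -4  -3   0  6  |  37 ]
[  0  -1  -2  4  |   5 ]
[  0   0  -2  2  |  -2 ]
[  0   0   0  3  |   9 ]
Back-substitution:
s = (9) / 3 = 3
r = (-2 - (2)*(3)) / -2 = 4
q = (5 - (-2)*(4) - (4)*(3)) / -1 = -1
p = (37 - (-3)*(-1) - (6)*(3)) / -4 = -4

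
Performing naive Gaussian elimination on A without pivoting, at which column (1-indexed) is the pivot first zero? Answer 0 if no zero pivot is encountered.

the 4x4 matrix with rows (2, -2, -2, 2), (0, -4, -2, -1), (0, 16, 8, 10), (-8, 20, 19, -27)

Naive forward elimination:
R4 <- R4 - (-4)*R1:  [   0   12   11  -19 ]
R3 <- R3 - (-4)*R2:  [ 0  0  0  6 ]
R4 <- R4 - (-3)*R2:  [   0    0    5  -22 ]
Matrix at this point:
[ 2  -2  -2    2 ]
[ 0  -4  -2   -1 ]
[ 0   0   0    6 ]
[ 0   0   5  -22 ]
Pivot entry (3,3) is zero but row 4 has 5 in column 3 -> naive elimination stops; a row interchange (e.g. R3 <-> R4) would be required here.

first zero-pivot column = 3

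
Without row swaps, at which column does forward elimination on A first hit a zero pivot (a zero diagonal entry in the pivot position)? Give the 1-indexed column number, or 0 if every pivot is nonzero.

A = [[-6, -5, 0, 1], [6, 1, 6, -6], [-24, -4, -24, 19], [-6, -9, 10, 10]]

Naive forward elimination:
R2 <- R2 - (-1)*R1:  [  0  -4   6  -5 ]
R3 <- R3 - (4)*R1:  [   0   16  -24   15 ]
R4 <- R4 - (1)*R1:  [  0  -4  10   9 ]
R3 <- R3 - (-4)*R2:  [  0   0   0  -5 ]
R4 <- R4 - (1)*R2:  [  0   0   4  14 ]
Matrix at this point:
[ -6  -5  0   1 ]
[  0  -4  6  -5 ]
[  0   0  0  -5 ]
[  0   0  4  14 ]
Pivot entry (3,3) is zero but row 4 has 4 in column 3 -> naive elimination stops; a row interchange (e.g. R3 <-> R4) would be required here.

first zero-pivot column = 3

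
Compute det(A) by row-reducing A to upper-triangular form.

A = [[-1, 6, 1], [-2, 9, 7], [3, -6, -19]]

det(A) = 12

Forward elimination:
R2 <- R2 - (2)*R1:  [  0  -3   5 ]
R3 <- R3 - (-3)*R1:  [   0   12  -16 ]
R3 <- R3 - (-4)*R2:  [ 0  0  4 ]
Upper-triangular form:
[ -1   6  1 ]
[  0  -3  5 ]
[  0   0  4 ]
det(A) = (-1)^0 * (-1) * (-3) * (4) = 12  (0 row swaps -> sign +1)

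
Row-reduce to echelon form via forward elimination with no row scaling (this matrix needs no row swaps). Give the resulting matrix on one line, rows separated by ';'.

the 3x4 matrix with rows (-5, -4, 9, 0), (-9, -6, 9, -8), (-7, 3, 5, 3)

Forward elimination:
R2 <- R2 - (9/5)*R1:  [     0    6/5  -36/5     -8 ]
R3 <- R3 - (7/5)*R1:  [     0   43/5  -38/5      3 ]
R3 <- R3 - (43/6)*R2:  [     0      0     44  181/3 ]
Row echelon form:
[ -5   -4      9      0 ]
[  0  6/5  -36/5     -8 ]
[  0    0     44  181/3 ]

REF = [-5 -4 9 0; 0 6/5 -36/5 -8; 0 0 44 181/3]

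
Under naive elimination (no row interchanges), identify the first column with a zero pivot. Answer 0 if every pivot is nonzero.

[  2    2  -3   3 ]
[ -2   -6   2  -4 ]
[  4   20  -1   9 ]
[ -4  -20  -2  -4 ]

first zero-pivot column = 0

Naive forward elimination:
R2 <- R2 - (-1)*R1:  [  0  -4  -1  -1 ]
R3 <- R3 - (2)*R1:  [  0  16   5   3 ]
R4 <- R4 - (-2)*R1:  [   0  -16   -8    2 ]
R3 <- R3 - (-4)*R2:  [  0   0   1  -1 ]
R4 <- R4 - (4)*R2:  [  0   0  -4   6 ]
R4 <- R4 - (-4)*R3:  [ 0  0  0  2 ]
All pivots nonzero; naive elimination completes without hitting a zero pivot.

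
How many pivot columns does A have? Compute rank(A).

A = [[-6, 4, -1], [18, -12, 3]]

Row reduction:
R2 <- R2 - (-3)*R1:  [ 0  0  0 ]
Row echelon form:
[ -6  4  -1 ]
[  0  0   0 ]
Nonzero rows / pivot columns: 1

rank(A) = 1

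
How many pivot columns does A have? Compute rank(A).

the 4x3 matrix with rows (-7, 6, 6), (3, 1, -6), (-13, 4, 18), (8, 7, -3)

rank(A) = 3

Row reduction:
R2 <- R2 - (-3/7)*R1:  [     0   25/7  -24/7 ]
R3 <- R3 - (13/7)*R1:  [     0  -50/7   48/7 ]
R4 <- R4 - (-8/7)*R1:  [    0  97/7  27/7 ]
R3 <- R3 - (-2)*R2:  [ 0  0  0 ]
R4 <- R4 - (97/25)*R2:  [      0       0  429/25 ]
R3 <-> R4   (pivot in column 3 was zero)
[ -7     6       6 ]
[  0  25/7   -24/7 ]
[  0     0  429/25 ]
[  0     0       0 ]
Row echelon form:
[ -7     6       6 ]
[  0  25/7   -24/7 ]
[  0     0  429/25 ]
[  0     0       0 ]
Nonzero rows / pivot columns: 3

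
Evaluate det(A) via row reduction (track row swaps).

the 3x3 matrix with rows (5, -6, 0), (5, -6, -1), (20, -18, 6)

det(A) = 30

Forward elimination:
R2 <- R2 - (1)*R1:  [  0   0  -1 ]
R3 <- R3 - (4)*R1:  [ 0  6  6 ]
R2 <-> R3   (pivot in column 2 was zero)
[ 5  -6   0 ]
[ 0   6   6 ]
[ 0   0  -1 ]
Upper-triangular form:
[ 5  -6   0 ]
[ 0   6   6 ]
[ 0   0  -1 ]
det(A) = (-1)^1 * (5) * (6) * (-1) = 30  (1 row swap -> sign -1)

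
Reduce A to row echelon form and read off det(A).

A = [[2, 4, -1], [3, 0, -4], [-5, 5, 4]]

det(A) = 57

Forward elimination:
R2 <- R2 - (3/2)*R1:  [    0    -6  -5/2 ]
R3 <- R3 - (-5/2)*R1:  [   0   15  3/2 ]
R3 <- R3 - (-5/2)*R2:  [     0      0  -19/4 ]
Upper-triangular form:
[ 2   4     -1 ]
[ 0  -6   -5/2 ]
[ 0   0  -19/4 ]
det(A) = (-1)^0 * (2) * (-6) * (-19/4) = 57  (0 row swaps -> sign +1)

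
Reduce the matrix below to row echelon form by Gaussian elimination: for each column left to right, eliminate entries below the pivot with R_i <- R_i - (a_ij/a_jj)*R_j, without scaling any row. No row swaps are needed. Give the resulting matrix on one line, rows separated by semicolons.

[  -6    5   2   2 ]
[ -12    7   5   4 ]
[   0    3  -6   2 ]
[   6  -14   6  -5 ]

REF = [-6 5 2 2; 0 -3 1 0; 0 0 -5 2; 0 0 0 -1]

Forward elimination:
R2 <- R2 - (2)*R1:  [  0  -3   1   0 ]
R4 <- R4 - (-1)*R1:  [  0  -9   8  -3 ]
R3 <- R3 - (-1)*R2:  [  0   0  -5   2 ]
R4 <- R4 - (3)*R2:  [  0   0   5  -3 ]
R4 <- R4 - (-1)*R3:  [  0   0   0  -1 ]
Row echelon form:
[ -6   5   2   2 ]
[  0  -3   1   0 ]
[  0   0  -5   2 ]
[  0   0   0  -1 ]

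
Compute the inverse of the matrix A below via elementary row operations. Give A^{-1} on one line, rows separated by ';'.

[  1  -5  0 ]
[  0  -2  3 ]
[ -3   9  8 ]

Gauss-Jordan on [A | I]:
R3 <- R3 - (-3)*R1:  [  0  -6   8  |   3   0   1 ]
R2 <- (1/-2)*R2:  [    0     1  -3/2  |     0  -1/2     0 ]
R1 <- R1 - (-5)*R2:  [     1      0  -15/2  |      1   -5/2      0 ]
R3 <- R3 - (-6)*R2:  [  0   0  -1  |   3  -3   1 ]
R3 <- (1/-1)*R3:  [  0   0   1  |  -3   3  -1 ]
R1 <- R1 - (-15/2)*R3:  [     1      0      0  |  -43/2     20  -15/2 ]
R2 <- R2 - (-3/2)*R3:  [    0     1     0  |  -9/2     4  -3/2 ]
Right block of [I | A^{-1}] is the inverse:
[ -43/2  20  -15/2 ]
[  -9/2   4   -3/2 ]
[    -3   3     -1 ]

inverse = [-43/2 20 -15/2; -9/2 4 -3/2; -3 3 -1]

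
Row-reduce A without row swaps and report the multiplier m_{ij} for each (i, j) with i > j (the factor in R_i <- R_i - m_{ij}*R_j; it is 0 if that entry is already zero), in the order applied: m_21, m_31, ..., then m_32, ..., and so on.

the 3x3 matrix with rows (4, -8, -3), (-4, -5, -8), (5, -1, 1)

multipliers: -1, 5/4, -9/13

Forward elimination:
R2 <- R2 - (-1)*R1:  [   0  -13  -11 ]
R3 <- R3 - (5/4)*R1:  [    0     9  19/4 ]
R3 <- R3 - (-9/13)*R2:  [       0        0  -149/52 ]
Multipliers (in order of application): m_{21} = -1, m_{31} = 5/4, m_{32} = -9/13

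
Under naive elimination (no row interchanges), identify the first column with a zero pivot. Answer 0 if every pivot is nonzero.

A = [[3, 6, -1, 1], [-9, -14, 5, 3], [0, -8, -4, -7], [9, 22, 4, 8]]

first zero-pivot column = 3

Naive forward elimination:
R2 <- R2 - (-3)*R1:  [ 0  4  2  6 ]
R4 <- R4 - (3)*R1:  [ 0  4  7  5 ]
R3 <- R3 - (-2)*R2:  [ 0  0  0  5 ]
R4 <- R4 - (1)*R2:  [  0   0   5  -1 ]
Matrix at this point:
[ 3  6  -1   1 ]
[ 0  4   2   6 ]
[ 0  0   0   5 ]
[ 0  0   5  -1 ]
Pivot entry (3,3) is zero but row 4 has 5 in column 3 -> naive elimination stops; a row interchange (e.g. R3 <-> R4) would be required here.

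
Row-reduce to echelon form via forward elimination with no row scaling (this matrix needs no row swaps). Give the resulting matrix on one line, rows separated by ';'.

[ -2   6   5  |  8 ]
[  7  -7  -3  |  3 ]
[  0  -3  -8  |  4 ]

Forward elimination:
R2 <- R2 - (-7/2)*R1:  [    0    14  29/2    31 ]
R3 <- R3 - (-3/14)*R2:  [       0        0  -137/28   149/14 ]
Row echelon form:
[ -2   6        5  |       8 ]
[  0  14     29/2  |      31 ]
[  0   0  -137/28  |  149/14 ]

REF = [-2 6 5 8; 0 14 29/2 31; 0 0 -137/28 149/14]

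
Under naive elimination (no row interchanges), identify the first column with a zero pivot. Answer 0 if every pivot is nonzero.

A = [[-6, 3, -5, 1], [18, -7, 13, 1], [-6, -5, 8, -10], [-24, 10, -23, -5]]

Naive forward elimination:
R2 <- R2 - (-3)*R1:  [  0   2  -2   4 ]
R3 <- R3 - (1)*R1:  [   0   -8   13  -11 ]
R4 <- R4 - (4)*R1:  [  0  -2  -3  -9 ]
R3 <- R3 - (-4)*R2:  [ 0  0  5  5 ]
R4 <- R4 - (-1)*R2:  [  0   0  -5  -5 ]
R4 <- R4 - (-1)*R3:  [ 0  0  0  0 ]
Matrix at this point:
[ -6  3  -5  1 ]
[  0  2  -2  4 ]
[  0  0   5  5 ]
[  0  0   0  0 ]
Pivot entry (4,4) in the last row is zero and there are no rows below to swap with -> zero pivot in column 4 (A is singular).

first zero-pivot column = 4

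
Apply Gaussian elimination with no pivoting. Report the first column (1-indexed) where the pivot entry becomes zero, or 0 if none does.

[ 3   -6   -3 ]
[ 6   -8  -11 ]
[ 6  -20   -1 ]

Naive forward elimination:
R2 <- R2 - (2)*R1:  [  0   4  -5 ]
R3 <- R3 - (2)*R1:  [  0  -8   5 ]
R3 <- R3 - (-2)*R2:  [  0   0  -5 ]
All pivots nonzero; naive elimination completes without hitting a zero pivot.

first zero-pivot column = 0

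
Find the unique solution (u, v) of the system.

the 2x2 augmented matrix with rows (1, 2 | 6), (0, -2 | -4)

Forward elimination on [A|b]:
Row echelon form:
[ 1   2  |   6 ]
[ 0  -2  |  -4 ]
Back-substitution:
v = (-4) / -2 = 2
u = (6 - (2)*(2)) / 1 = 2

(2, 2)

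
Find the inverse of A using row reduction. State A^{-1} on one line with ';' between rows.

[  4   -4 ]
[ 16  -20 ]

inverse = [5/4 -1/4; 1 -1/4]

Gauss-Jordan on [A | I]:
R1 <- (1/4)*R1:  [   1   -1  |  1/4    0 ]
R2 <- R2 - (16)*R1:  [  0  -4  |  -4   1 ]
R2 <- (1/-4)*R2:  [    0     1  |     1  -1/4 ]
R1 <- R1 - (-1)*R2:  [    1     0  |   5/4  -1/4 ]
Right block of [I | A^{-1}] is the inverse:
[ 5/4  -1/4 ]
[   1  -1/4 ]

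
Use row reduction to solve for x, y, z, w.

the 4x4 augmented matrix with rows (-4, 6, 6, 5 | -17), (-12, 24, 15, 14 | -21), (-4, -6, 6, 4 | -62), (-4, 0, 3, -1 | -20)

Forward elimination on [A|b]:
R2 <- R2 - (3)*R1:  [  0   6  -3  -1  30 ]
R3 <- R3 - (1)*R1:  [   0  -12    0   -1  -45 ]
R4 <- R4 - (1)*R1:  [  0  -6  -3  -6  -3 ]
R3 <- R3 - (-2)*R2:  [  0   0  -6  -3  15 ]
R4 <- R4 - (-1)*R2:  [  0   0  -6  -7  27 ]
R4 <- R4 - (1)*R3:  [  0   0   0  -4  12 ]
Row echelon form:
[ -4  6   6   5  |  -17 ]
[  0  6  -3  -1  |   30 ]
[  0  0  -6  -3  |   15 ]
[  0  0   0  -4  |   12 ]
Back-substitution:
w = (12) / -4 = -3
z = (15 - (-3)*(-3)) / -6 = -1
y = (30 - (-3)*(-1) - (-1)*(-3)) / 6 = 4
x = (-17 - (6)*(4) - (6)*(-1) - (5)*(-3)) / -4 = 5

(5, 4, -1, -3)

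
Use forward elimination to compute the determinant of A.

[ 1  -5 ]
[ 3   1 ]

Forward elimination:
R2 <- R2 - (3)*R1:  [  0  16 ]
Upper-triangular form:
[ 1  -5 ]
[ 0  16 ]
det(A) = (-1)^0 * (1) * (16) = 16  (0 row swaps -> sign +1)

det(A) = 16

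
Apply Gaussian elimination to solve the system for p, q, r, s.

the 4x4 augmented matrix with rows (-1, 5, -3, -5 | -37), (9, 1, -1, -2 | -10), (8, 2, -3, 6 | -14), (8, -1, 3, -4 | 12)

Forward elimination on [A|b]:
R2 <- R2 - (-9)*R1:  [    0    46   -28   -47  -343 ]
R3 <- R3 - (-8)*R1:  [    0    42   -27   -34  -310 ]
R4 <- R4 - (-8)*R1:  [    0    39   -21   -44  -284 ]
R3 <- R3 - (21/23)*R2:  [      0       0  -33/23  205/23   73/23 ]
R4 <- R4 - (39/46)*R2:  [       0        0    63/23  -191/46   313/46 ]
R4 <- R4 - (-21/11)*R3:  [      0       0       0  283/22  283/22 ]
Row echelon form:
[ -1   5      -3      -5  |     -37 ]
[  0  46     -28     -47  |    -343 ]
[  0   0  -33/23  205/23  |   73/23 ]
[  0   0       0  283/22  |  283/22 ]
Back-substitution:
s = (283/22) / (283/22) = 1
r = (73/23 - (205/23)*(1)) / (-33/23) = 4
q = (-343 - (-28)*(4) - (-47)*(1)) / 46 = -4
p = (-37 - (5)*(-4) - (-3)*(4) - (-5)*(1)) / -1 = 0

(0, -4, 4, 1)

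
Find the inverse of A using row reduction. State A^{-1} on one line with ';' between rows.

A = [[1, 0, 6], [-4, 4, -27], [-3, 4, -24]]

inverse = [-1 -2 2; 5/4 1/2 -1/4; 1/3 1/3 -1/3]

Gauss-Jordan on [A | I]:
R2 <- R2 - (-4)*R1:  [  0   4  -3  |   4   1   0 ]
R3 <- R3 - (-3)*R1:  [  0   4  -6  |   3   0   1 ]
R2 <- (1/4)*R2:  [    0     1  -3/4  |     1   1/4     0 ]
R3 <- R3 - (4)*R2:  [  0   0  -3  |  -1  -1   1 ]
R3 <- (1/-3)*R3:  [    0     0     1  |   1/3   1/3  -1/3 ]
R1 <- R1 - (6)*R3:  [  1   0   0  |  -1  -2   2 ]
R2 <- R2 - (-3/4)*R3:  [    0     1     0  |   5/4   1/2  -1/4 ]
Right block of [I | A^{-1}] is the inverse:
[  -1   -2     2 ]
[ 5/4  1/2  -1/4 ]
[ 1/3  1/3  -1/3 ]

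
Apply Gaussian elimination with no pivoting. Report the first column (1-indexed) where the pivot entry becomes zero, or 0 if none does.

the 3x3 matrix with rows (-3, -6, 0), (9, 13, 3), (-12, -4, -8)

Naive forward elimination:
R2 <- R2 - (-3)*R1:  [  0  -5   3 ]
R3 <- R3 - (4)*R1:  [  0  20  -8 ]
R3 <- R3 - (-4)*R2:  [ 0  0  4 ]
All pivots nonzero; naive elimination completes without hitting a zero pivot.

first zero-pivot column = 0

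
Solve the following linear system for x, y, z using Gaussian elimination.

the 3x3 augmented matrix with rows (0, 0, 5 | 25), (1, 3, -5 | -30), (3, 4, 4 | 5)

(-5, 0, 5)

Forward elimination on [A|b]:
R1 <-> R2   (pivot in column 1 was zero)
[ 1  3  -5  -30 ]
[ 0  0   5   25 ]
[ 3  4   4    5 ]
R3 <- R3 - (3)*R1:  [  0  -5  19  95 ]
R2 <-> R3   (pivot in column 2 was zero)
[ 1   3  -5  -30 ]
[ 0  -5  19   95 ]
[ 0   0   5   25 ]
Row echelon form:
[ 1   3  -5  |  -30 ]
[ 0  -5  19  |   95 ]
[ 0   0   5  |   25 ]
Back-substitution:
z = (25) / 5 = 5
y = (95 - (19)*(5)) / -5 = 0
x = (-30 - (3)*(0) - (-5)*(5)) / 1 = -5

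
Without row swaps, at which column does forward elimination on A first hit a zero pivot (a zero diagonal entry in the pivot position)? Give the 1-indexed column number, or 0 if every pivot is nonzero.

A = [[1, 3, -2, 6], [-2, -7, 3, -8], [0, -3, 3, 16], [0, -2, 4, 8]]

first zero-pivot column = 0

Naive forward elimination:
R2 <- R2 - (-2)*R1:  [  0  -1  -1   4 ]
R3 <- R3 - (3)*R2:  [ 0  0  6  4 ]
R4 <- R4 - (2)*R2:  [ 0  0  6  0 ]
R4 <- R4 - (1)*R3:  [  0   0   0  -4 ]
All pivots nonzero; naive elimination completes without hitting a zero pivot.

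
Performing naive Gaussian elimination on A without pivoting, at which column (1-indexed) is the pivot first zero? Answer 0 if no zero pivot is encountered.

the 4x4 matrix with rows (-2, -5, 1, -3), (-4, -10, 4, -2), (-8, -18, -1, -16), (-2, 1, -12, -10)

Naive forward elimination:
R2 <- R2 - (2)*R1:  [ 0  0  2  4 ]
R3 <- R3 - (4)*R1:  [  0   2  -5  -4 ]
R4 <- R4 - (1)*R1:  [   0    6  -13   -7 ]
Matrix at this point:
[ -2  -5    1  -3 ]
[  0   0    2   4 ]
[  0   2   -5  -4 ]
[  0   6  -13  -7 ]
Pivot entry (2,2) is zero but row 3 has 2 in column 2 -> naive elimination stops; a row interchange (e.g. R2 <-> R3) would be required here.

first zero-pivot column = 2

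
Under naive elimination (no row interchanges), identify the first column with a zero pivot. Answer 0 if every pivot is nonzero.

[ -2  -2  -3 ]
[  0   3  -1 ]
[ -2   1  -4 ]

Naive forward elimination:
R3 <- R3 - (1)*R1:  [  0   3  -1 ]
R3 <- R3 - (1)*R2:  [ 0  0  0 ]
Matrix at this point:
[ -2  -2  -3 ]
[  0   3  -1 ]
[  0   0   0 ]
Pivot entry (3,3) in the last row is zero and there are no rows below to swap with -> zero pivot in column 3 (A is singular).

first zero-pivot column = 3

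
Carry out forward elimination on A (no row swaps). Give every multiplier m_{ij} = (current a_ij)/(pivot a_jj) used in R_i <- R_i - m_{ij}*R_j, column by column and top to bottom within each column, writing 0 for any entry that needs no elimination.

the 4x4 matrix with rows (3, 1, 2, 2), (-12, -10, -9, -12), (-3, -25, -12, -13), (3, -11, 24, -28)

multipliers: -4, -1, 1, 4, 2, -4

Forward elimination:
R2 <- R2 - (-4)*R1:  [  0  -6  -1  -4 ]
R3 <- R3 - (-1)*R1:  [   0  -24  -10  -11 ]
R4 <- R4 - (1)*R1:  [   0  -12   22  -30 ]
R3 <- R3 - (4)*R2:  [  0   0  -6   5 ]
R4 <- R4 - (2)*R2:  [   0    0   24  -22 ]
R4 <- R4 - (-4)*R3:  [  0   0   0  -2 ]
Multipliers (in order of application): m_{21} = -4, m_{31} = -1, m_{41} = 1, m_{32} = 4, m_{42} = 2, m_{43} = -4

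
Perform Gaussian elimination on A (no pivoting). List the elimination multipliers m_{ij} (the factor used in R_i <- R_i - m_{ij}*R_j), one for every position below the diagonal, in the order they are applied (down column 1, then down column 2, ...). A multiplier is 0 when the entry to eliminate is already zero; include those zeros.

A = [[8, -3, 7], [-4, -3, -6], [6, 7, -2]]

multipliers: -1/2, 3/4, -37/18

Forward elimination:
R2 <- R2 - (-1/2)*R1:  [    0  -9/2  -5/2 ]
R3 <- R3 - (3/4)*R1:  [     0   37/4  -29/4 ]
R3 <- R3 - (-37/18)*R2:  [       0        0  -223/18 ]
Multipliers (in order of application): m_{21} = -1/2, m_{31} = 3/4, m_{32} = -37/18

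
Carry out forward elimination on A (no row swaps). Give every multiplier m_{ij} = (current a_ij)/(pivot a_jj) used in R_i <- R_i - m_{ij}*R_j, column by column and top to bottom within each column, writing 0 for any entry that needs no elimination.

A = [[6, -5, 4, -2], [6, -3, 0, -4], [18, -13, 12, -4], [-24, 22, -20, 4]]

Forward elimination:
R2 <- R2 - (1)*R1:  [  0   2  -4  -2 ]
R3 <- R3 - (3)*R1:  [ 0  2  0  2 ]
R4 <- R4 - (-4)*R1:  [  0   2  -4  -4 ]
R3 <- R3 - (1)*R2:  [ 0  0  4  4 ]
R4 <- R4 - (1)*R2:  [  0   0   0  -2 ]
R4: entry in column 3 is already 0 -> m_{43} = 0 (no row operation needed)
Multipliers (in order of application): m_{21} = 1, m_{31} = 3, m_{41} = -4, m_{32} = 1, m_{42} = 1, m_{43} = 0

multipliers: 1, 3, -4, 1, 1, 0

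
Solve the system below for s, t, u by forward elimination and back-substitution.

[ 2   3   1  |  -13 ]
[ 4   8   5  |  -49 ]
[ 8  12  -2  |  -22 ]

Forward elimination on [A|b]:
R2 <- R2 - (2)*R1:  [   0    2    3  -23 ]
R3 <- R3 - (4)*R1:  [  0   0  -6  30 ]
Row echelon form:
[ 2  3   1  |  -13 ]
[ 0  2   3  |  -23 ]
[ 0  0  -6  |   30 ]
Back-substitution:
u = (30) / -6 = -5
t = (-23 - (3)*(-5)) / 2 = -4
s = (-13 - (3)*(-4) - (1)*(-5)) / 2 = 2

(2, -4, -5)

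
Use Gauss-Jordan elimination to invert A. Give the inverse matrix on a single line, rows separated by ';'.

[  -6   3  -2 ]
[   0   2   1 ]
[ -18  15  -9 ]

inverse = [-11/24 -1/24 7/72; -1/4 1/4 1/12; 1/2 1/2 -1/6]

Gauss-Jordan on [A | I]:
R1 <- (1/-6)*R1:  [    1  -1/2   1/3  |  -1/6     0     0 ]
R3 <- R3 - (-18)*R1:  [  0   6  -3  |  -3   0   1 ]
R2 <- (1/2)*R2:  [   0    1  1/2  |    0  1/2    0 ]
R1 <- R1 - (-1/2)*R2:  [    1     0  7/12  |  -1/6   1/4     0 ]
R3 <- R3 - (6)*R2:  [  0   0  -6  |  -3  -3   1 ]
R3 <- (1/-6)*R3:  [    0     0     1  |   1/2   1/2  -1/6 ]
R1 <- R1 - (7/12)*R3:  [      1       0       0  |  -11/24   -1/24    7/72 ]
R2 <- R2 - (1/2)*R3:  [    0     1     0  |  -1/4   1/4  1/12 ]
Right block of [I | A^{-1}] is the inverse:
[ -11/24  -1/24  7/72 ]
[   -1/4    1/4  1/12 ]
[    1/2    1/2  -1/6 ]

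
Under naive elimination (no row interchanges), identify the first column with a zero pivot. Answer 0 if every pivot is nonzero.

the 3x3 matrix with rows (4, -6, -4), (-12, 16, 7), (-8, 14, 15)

first zero-pivot column = 0

Naive forward elimination:
R2 <- R2 - (-3)*R1:  [  0  -2  -5 ]
R3 <- R3 - (-2)*R1:  [ 0  2  7 ]
R3 <- R3 - (-1)*R2:  [ 0  0  2 ]
All pivots nonzero; naive elimination completes without hitting a zero pivot.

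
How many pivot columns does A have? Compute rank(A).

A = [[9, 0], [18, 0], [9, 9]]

Row reduction:
R2 <- R2 - (2)*R1:  [ 0  0 ]
R3 <- R3 - (1)*R1:  [ 0  9 ]
R2 <-> R3   (pivot in column 2 was zero)
[ 9  0 ]
[ 0  9 ]
[ 0  0 ]
Row echelon form:
[ 9  0 ]
[ 0  9 ]
[ 0  0 ]
Nonzero rows / pivot columns: 2

rank(A) = 2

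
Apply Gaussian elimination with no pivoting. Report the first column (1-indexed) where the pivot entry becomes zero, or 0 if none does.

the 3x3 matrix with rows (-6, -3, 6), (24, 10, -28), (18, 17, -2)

Naive forward elimination:
R2 <- R2 - (-4)*R1:  [  0  -2  -4 ]
R3 <- R3 - (-3)*R1:  [  0   8  16 ]
R3 <- R3 - (-4)*R2:  [ 0  0  0 ]
Matrix at this point:
[ -6  -3   6 ]
[  0  -2  -4 ]
[  0   0   0 ]
Pivot entry (3,3) in the last row is zero and there are no rows below to swap with -> zero pivot in column 3 (A is singular).

first zero-pivot column = 3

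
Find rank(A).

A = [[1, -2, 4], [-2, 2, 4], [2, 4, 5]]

rank(A) = 3

Row reduction:
R2 <- R2 - (-2)*R1:  [  0  -2  12 ]
R3 <- R3 - (2)*R1:  [  0   8  -3 ]
R3 <- R3 - (-4)*R2:  [  0   0  45 ]
Row echelon form:
[ 1  -2   4 ]
[ 0  -2  12 ]
[ 0   0  45 ]
Nonzero rows / pivot columns: 3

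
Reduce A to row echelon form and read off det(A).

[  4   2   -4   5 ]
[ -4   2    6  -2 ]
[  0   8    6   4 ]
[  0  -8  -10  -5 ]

Forward elimination:
R2 <- R2 - (-1)*R1:  [ 0  4  2  3 ]
R3 <- R3 - (2)*R2:  [  0   0   2  -2 ]
R4 <- R4 - (-2)*R2:  [  0   0  -6   1 ]
R4 <- R4 - (-3)*R3:  [  0   0   0  -5 ]
Upper-triangular form:
[ 4  2  -4   5 ]
[ 0  4   2   3 ]
[ 0  0   2  -2 ]
[ 0  0   0  -5 ]
det(A) = (-1)^0 * (4) * (4) * (2) * (-5) = -160  (0 row swaps -> sign +1)

det(A) = -160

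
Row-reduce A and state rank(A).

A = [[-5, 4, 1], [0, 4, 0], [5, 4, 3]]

Row reduction:
R3 <- R3 - (-1)*R1:  [ 0  8  4 ]
R3 <- R3 - (2)*R2:  [ 0  0  4 ]
Row echelon form:
[ -5  4  1 ]
[  0  4  0 ]
[  0  0  4 ]
Nonzero rows / pivot columns: 3

rank(A) = 3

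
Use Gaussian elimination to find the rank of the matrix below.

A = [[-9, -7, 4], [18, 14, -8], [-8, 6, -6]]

Row reduction:
R2 <- R2 - (-2)*R1:  [ 0  0  0 ]
R3 <- R3 - (8/9)*R1:  [     0  110/9  -86/9 ]
R2 <-> R3   (pivot in column 2 was zero)
[ -9     -7      4 ]
[  0  110/9  -86/9 ]
[  0      0      0 ]
Row echelon form:
[ -9     -7      4 ]
[  0  110/9  -86/9 ]
[  0      0      0 ]
Nonzero rows / pivot columns: 2

rank(A) = 2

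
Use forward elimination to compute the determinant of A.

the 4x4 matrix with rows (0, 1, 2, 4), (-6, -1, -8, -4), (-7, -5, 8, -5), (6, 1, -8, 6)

Forward elimination:
R1 <-> R2   (pivot in column 1 was zero)
[ -6  -1  -8  -4 ]
[  0   1   2   4 ]
[ -7  -5   8  -5 ]
[  6   1  -8   6 ]
R3 <- R3 - (7/6)*R1:  [     0  -23/6   52/3   -1/3 ]
R4 <- R4 - (-1)*R1:  [   0    0  -16    2 ]
R3 <- R3 - (-23/6)*R2:  [  0   0  25  15 ]
R4 <- R4 - (-16/25)*R3:  [    0     0     0  58/5 ]
Upper-triangular form:
[ -6  -1  -8    -4 ]
[  0   1   2     4 ]
[  0   0  25    15 ]
[  0   0   0  58/5 ]
det(A) = (-1)^1 * (-6) * (1) * (25) * (58/5) = 1740  (1 row swap -> sign -1)

det(A) = 1740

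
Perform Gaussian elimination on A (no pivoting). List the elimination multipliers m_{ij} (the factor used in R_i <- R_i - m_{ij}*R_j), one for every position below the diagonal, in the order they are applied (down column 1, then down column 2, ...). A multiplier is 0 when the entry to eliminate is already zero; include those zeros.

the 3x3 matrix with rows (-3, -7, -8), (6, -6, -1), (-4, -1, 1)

multipliers: -2, 4/3, -5/12

Forward elimination:
R2 <- R2 - (-2)*R1:  [   0  -20  -17 ]
R3 <- R3 - (4/3)*R1:  [    0  25/3  35/3 ]
R3 <- R3 - (-5/12)*R2:  [     0      0  55/12 ]
Multipliers (in order of application): m_{21} = -2, m_{31} = 4/3, m_{32} = -5/12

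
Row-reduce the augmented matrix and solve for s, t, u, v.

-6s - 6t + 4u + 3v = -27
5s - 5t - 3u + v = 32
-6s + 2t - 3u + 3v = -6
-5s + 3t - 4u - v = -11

(4, 0, -3, 3)

Forward elimination on [A|b]:
R2 <- R2 - (-5/6)*R1:  [    0   -10   1/3   7/2  19/2 ]
R3 <- R3 - (1)*R1:  [  0   8  -7   0  21 ]
R4 <- R4 - (5/6)*R1:  [     0      8  -22/3   -7/2   23/2 ]
R3 <- R3 - (-4/5)*R2:  [       0        0  -101/15     14/5    143/5 ]
R4 <- R4 - (-4/5)*R2:  [       0        0  -106/15    -7/10   191/10 ]
R4 <- R4 - (106/101)*R3:  [         0          0          0   -735/202  -2205/202 ]
Row echelon form:
[ -6   -6        4         3  |        -27 ]
[  0  -10      1/3       7/2  |       19/2 ]
[  0    0  -101/15      14/5  |      143/5 ]
[  0    0        0  -735/202  |  -2205/202 ]
Back-substitution:
v = (-2205/202) / (-735/202) = 3
u = (143/5 - (14/5)*(3)) / (-101/15) = -3
t = (19/2 - (1/3)*(-3) - (7/2)*(3)) / -10 = 0
s = (-27 - (-6)*(0) - (4)*(-3) - (3)*(3)) / -6 = 4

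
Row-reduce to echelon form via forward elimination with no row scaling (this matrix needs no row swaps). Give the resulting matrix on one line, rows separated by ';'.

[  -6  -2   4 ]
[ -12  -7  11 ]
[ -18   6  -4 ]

REF = [-6 -2 4; 0 -3 3; 0 0 -4]

Forward elimination:
R2 <- R2 - (2)*R1:  [  0  -3   3 ]
R3 <- R3 - (3)*R1:  [   0   12  -16 ]
R3 <- R3 - (-4)*R2:  [  0   0  -4 ]
Row echelon form:
[ -6  -2   4 ]
[  0  -3   3 ]
[  0   0  -4 ]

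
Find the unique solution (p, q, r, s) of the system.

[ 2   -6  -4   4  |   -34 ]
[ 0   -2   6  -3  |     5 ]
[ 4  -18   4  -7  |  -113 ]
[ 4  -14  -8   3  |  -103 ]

(-2, 5, 5, 5)

Forward elimination on [A|b]:
R3 <- R3 - (2)*R1:  [   0   -6   12  -15  -45 ]
R4 <- R4 - (2)*R1:  [   0   -2    0   -5  -35 ]
R3 <- R3 - (3)*R2:  [   0    0   -6   -6  -60 ]
R4 <- R4 - (1)*R2:  [   0    0   -6   -2  -40 ]
R4 <- R4 - (1)*R3:  [  0   0   0   4  20 ]
Row echelon form:
[ 2  -6  -4   4  |  -34 ]
[ 0  -2   6  -3  |    5 ]
[ 0   0  -6  -6  |  -60 ]
[ 0   0   0   4  |   20 ]
Back-substitution:
s = (20) / 4 = 5
r = (-60 - (-6)*(5)) / -6 = 5
q = (5 - (6)*(5) - (-3)*(5)) / -2 = 5
p = (-34 - (-6)*(5) - (-4)*(5) - (4)*(5)) / 2 = -2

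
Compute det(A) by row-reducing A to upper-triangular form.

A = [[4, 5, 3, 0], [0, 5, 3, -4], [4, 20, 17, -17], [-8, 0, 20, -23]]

Forward elimination:
R3 <- R3 - (1)*R1:  [   0   15   14  -17 ]
R4 <- R4 - (-2)*R1:  [   0   10   26  -23 ]
R3 <- R3 - (3)*R2:  [  0   0   5  -5 ]
R4 <- R4 - (2)*R2:  [   0    0   20  -15 ]
R4 <- R4 - (4)*R3:  [ 0  0  0  5 ]
Upper-triangular form:
[ 4  5  3   0 ]
[ 0  5  3  -4 ]
[ 0  0  5  -5 ]
[ 0  0  0   5 ]
det(A) = (-1)^0 * (4) * (5) * (5) * (5) = 500  (0 row swaps -> sign +1)

det(A) = 500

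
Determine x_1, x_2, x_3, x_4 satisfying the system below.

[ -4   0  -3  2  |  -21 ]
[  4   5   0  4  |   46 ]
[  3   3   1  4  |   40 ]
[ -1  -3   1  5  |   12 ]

(5, 2, 3, 4)

Forward elimination on [A|b]:
R2 <- R2 - (-1)*R1:  [  0   5  -3   6  25 ]
R3 <- R3 - (-3/4)*R1:  [    0     3  -5/4  11/2  97/4 ]
R4 <- R4 - (1/4)*R1:  [    0    -3   7/4   9/2  69/4 ]
R3 <- R3 - (3/5)*R2:  [     0      0  11/20  19/10   37/4 ]
R4 <- R4 - (-3/5)*R2:  [     0      0  -1/20  81/10  129/4 ]
R4 <- R4 - (-1/11)*R3:  [      0       0       0   91/11  364/11 ]
Row echelon form:
[ -4  0     -3      2  |     -21 ]
[  0  5     -3      6  |      25 ]
[  0  0  11/20  19/10  |    37/4 ]
[  0  0      0  91/11  |  364/11 ]
Back-substitution:
x_4 = (364/11) / (91/11) = 4
x_3 = (37/4 - (19/10)*(4)) / (11/20) = 3
x_2 = (25 - (-3)*(3) - (6)*(4)) / 5 = 2
x_1 = (-21 - (-3)*(3) - (2)*(4)) / -4 = 5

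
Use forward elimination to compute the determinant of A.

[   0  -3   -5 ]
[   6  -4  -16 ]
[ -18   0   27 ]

det(A) = -18

Forward elimination:
R1 <-> R2   (pivot in column 1 was zero)
[   6  -4  -16 ]
[   0  -3   -5 ]
[ -18   0   27 ]
R3 <- R3 - (-3)*R1:  [   0  -12  -21 ]
R3 <- R3 - (4)*R2:  [  0   0  -1 ]
Upper-triangular form:
[ 6  -4  -16 ]
[ 0  -3   -5 ]
[ 0   0   -1 ]
det(A) = (-1)^1 * (6) * (-3) * (-1) = -18  (1 row swap -> sign -1)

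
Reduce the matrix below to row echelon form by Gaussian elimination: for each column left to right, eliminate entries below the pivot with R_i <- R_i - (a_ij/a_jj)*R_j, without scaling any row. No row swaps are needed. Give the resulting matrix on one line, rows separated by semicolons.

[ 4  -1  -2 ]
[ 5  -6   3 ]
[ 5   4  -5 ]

Forward elimination:
R2 <- R2 - (5/4)*R1:  [     0  -19/4   11/2 ]
R3 <- R3 - (5/4)*R1:  [    0  21/4  -5/2 ]
R3 <- R3 - (-21/19)*R2:  [     0      0  68/19 ]
Row echelon form:
[ 4     -1     -2 ]
[ 0  -19/4   11/2 ]
[ 0      0  68/19 ]

REF = [4 -1 -2; 0 -19/4 11/2; 0 0 68/19]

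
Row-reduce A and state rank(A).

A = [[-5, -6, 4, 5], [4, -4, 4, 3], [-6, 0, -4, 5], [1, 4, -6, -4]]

rank(A) = 4

Row reduction:
R2 <- R2 - (-4/5)*R1:  [     0  -44/5   36/5      7 ]
R3 <- R3 - (6/5)*R1:  [     0   36/5  -44/5     -1 ]
R4 <- R4 - (-1/5)*R1:  [     0   14/5  -26/5     -3 ]
R3 <- R3 - (-9/11)*R2:  [      0       0  -32/11   52/11 ]
R4 <- R4 - (-7/22)*R2:  [      0       0  -32/11  -17/22 ]
R4 <- R4 - (1)*R3:  [     0      0      0  -11/2 ]
Row echelon form:
[ -5     -6       4      5 ]
[  0  -44/5    36/5      7 ]
[  0      0  -32/11  52/11 ]
[  0      0       0  -11/2 ]
Nonzero rows / pivot columns: 4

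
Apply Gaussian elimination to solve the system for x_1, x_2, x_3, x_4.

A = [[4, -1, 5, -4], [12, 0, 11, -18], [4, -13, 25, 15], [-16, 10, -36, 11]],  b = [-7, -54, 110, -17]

Forward elimination on [A|b]:
R2 <- R2 - (3)*R1:  [   0    3   -4   -6  -33 ]
R3 <- R3 - (1)*R1:  [   0  -12   20   19  117 ]
R4 <- R4 - (-4)*R1:  [   0    6  -16   -5  -45 ]
R3 <- R3 - (-4)*R2:  [   0    0    4   -5  -15 ]
R4 <- R4 - (2)*R2:  [  0   0  -8   7  21 ]
R4 <- R4 - (-2)*R3:  [  0   0   0  -3  -9 ]
Row echelon form:
[ 4  -1   5  -4  |   -7 ]
[ 0   3  -4  -6  |  -33 ]
[ 0   0   4  -5  |  -15 ]
[ 0   0   0  -3  |   -9 ]
Back-substitution:
x_4 = (-9) / -3 = 3
x_3 = (-15 - (-5)*(3)) / 4 = 0
x_2 = (-33 - (-4)*(0) - (-6)*(3)) / 3 = -5
x_1 = (-7 - (-1)*(-5) - (5)*(0) - (-4)*(3)) / 4 = 0

(0, -5, 0, 3)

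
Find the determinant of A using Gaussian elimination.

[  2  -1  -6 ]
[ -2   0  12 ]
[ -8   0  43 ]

Forward elimination:
R2 <- R2 - (-1)*R1:  [  0  -1   6 ]
R3 <- R3 - (-4)*R1:  [  0  -4  19 ]
R3 <- R3 - (4)*R2:  [  0   0  -5 ]
Upper-triangular form:
[ 2  -1  -6 ]
[ 0  -1   6 ]
[ 0   0  -5 ]
det(A) = (-1)^0 * (2) * (-1) * (-5) = 10  (0 row swaps -> sign +1)

det(A) = 10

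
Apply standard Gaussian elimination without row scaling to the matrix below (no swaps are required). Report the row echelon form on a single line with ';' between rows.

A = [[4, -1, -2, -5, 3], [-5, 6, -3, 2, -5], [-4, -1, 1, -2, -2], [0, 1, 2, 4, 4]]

Forward elimination:
R2 <- R2 - (-5/4)*R1:  [     0   19/4  -11/2  -17/4   -5/4 ]
R3 <- R3 - (-1)*R1:  [  0  -2  -1  -7   1 ]
R3 <- R3 - (-8/19)*R2:  [       0        0   -63/19  -167/19     9/19 ]
R4 <- R4 - (4/19)*R2:  [     0      0  60/19  93/19  81/19 ]
R4 <- R4 - (-20/21)*R3:  [      0       0       0  -73/21    33/7 ]
Row echelon form:
[ 4    -1      -2       -5     3 ]
[ 0  19/4   -11/2    -17/4  -5/4 ]
[ 0     0  -63/19  -167/19  9/19 ]
[ 0     0       0   -73/21  33/7 ]

REF = [4 -1 -2 -5 3; 0 19/4 -11/2 -17/4 -5/4; 0 0 -63/19 -167/19 9/19; 0 0 0 -73/21 33/7]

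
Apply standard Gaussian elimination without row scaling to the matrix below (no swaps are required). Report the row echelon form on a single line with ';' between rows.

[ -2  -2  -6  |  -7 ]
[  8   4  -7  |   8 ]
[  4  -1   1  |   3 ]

Forward elimination:
R2 <- R2 - (-4)*R1:  [   0   -4  -31  -20 ]
R3 <- R3 - (-2)*R1:  [   0   -5  -11  -11 ]
R3 <- R3 - (5/4)*R2:  [     0      0  111/4     14 ]
Row echelon form:
[ -2  -2     -6  |   -7 ]
[  0  -4    -31  |  -20 ]
[  0   0  111/4  |   14 ]

REF = [-2 -2 -6 -7; 0 -4 -31 -20; 0 0 111/4 14]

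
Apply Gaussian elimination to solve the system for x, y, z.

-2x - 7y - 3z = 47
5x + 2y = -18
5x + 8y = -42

(-2, -4, -5)

Forward elimination on [A|b]:
R2 <- R2 - (-5/2)*R1:  [     0  -31/2  -15/2  199/2 ]
R3 <- R3 - (-5/2)*R1:  [     0  -19/2  -15/2  151/2 ]
R3 <- R3 - (19/31)*R2:  [      0       0  -90/31  450/31 ]
Row echelon form:
[ -2     -7      -3  |      47 ]
[  0  -31/2   -15/2  |   199/2 ]
[  0      0  -90/31  |  450/31 ]
Back-substitution:
z = (450/31) / (-90/31) = -5
y = (199/2 - (-15/2)*(-5)) / (-31/2) = -4
x = (47 - (-7)*(-4) - (-3)*(-5)) / -2 = -2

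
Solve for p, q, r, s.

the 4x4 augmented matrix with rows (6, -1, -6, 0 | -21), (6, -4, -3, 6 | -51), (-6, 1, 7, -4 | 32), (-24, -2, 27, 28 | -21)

(-4, 3, -1, -3)

Forward elimination on [A|b]:
R2 <- R2 - (1)*R1:  [   0   -3    3    6  -30 ]
R3 <- R3 - (-1)*R1:  [  0   0   1  -4  11 ]
R4 <- R4 - (-4)*R1:  [    0    -6     3    28  -105 ]
R4 <- R4 - (2)*R2:  [   0    0   -3   16  -45 ]
R4 <- R4 - (-3)*R3:  [   0    0    0    4  -12 ]
Row echelon form:
[ 6  -1  -6   0  |  -21 ]
[ 0  -3   3   6  |  -30 ]
[ 0   0   1  -4  |   11 ]
[ 0   0   0   4  |  -12 ]
Back-substitution:
s = (-12) / 4 = -3
r = (11 - (-4)*(-3)) / 1 = -1
q = (-30 - (3)*(-1) - (6)*(-3)) / -3 = 3
p = (-21 - (-1)*(3) - (-6)*(-1)) / 6 = -4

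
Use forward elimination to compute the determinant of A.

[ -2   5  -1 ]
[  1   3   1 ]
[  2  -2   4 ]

det(A) = -30

Forward elimination:
R2 <- R2 - (-1/2)*R1:  [    0  11/2   1/2 ]
R3 <- R3 - (-1)*R1:  [ 0  3  3 ]
R3 <- R3 - (6/11)*R2:  [     0      0  30/11 ]
Upper-triangular form:
[ -2     5     -1 ]
[  0  11/2    1/2 ]
[  0     0  30/11 ]
det(A) = (-1)^0 * (-2) * (11/2) * (30/11) = -30  (0 row swaps -> sign +1)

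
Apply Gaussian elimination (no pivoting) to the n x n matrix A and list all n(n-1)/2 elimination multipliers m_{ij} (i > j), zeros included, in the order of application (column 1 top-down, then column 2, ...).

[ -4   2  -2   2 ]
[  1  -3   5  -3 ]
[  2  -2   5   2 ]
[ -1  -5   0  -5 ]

multipliers: -1/4, -1/2, 1/4, 2/5, 11/5, -47/11

Forward elimination:
R2 <- R2 - (-1/4)*R1:  [    0  -5/2   9/2  -5/2 ]
R3 <- R3 - (-1/2)*R1:  [  0  -1   4   3 ]
R4 <- R4 - (1/4)*R1:  [     0  -11/2    1/2  -11/2 ]
R3 <- R3 - (2/5)*R2:  [    0     0  11/5     4 ]
R4 <- R4 - (11/5)*R2:  [     0      0  -47/5      0 ]
R4 <- R4 - (-47/11)*R3:  [      0       0       0  188/11 ]
Multipliers (in order of application): m_{21} = -1/4, m_{31} = -1/2, m_{41} = 1/4, m_{32} = 2/5, m_{42} = 11/5, m_{43} = -47/11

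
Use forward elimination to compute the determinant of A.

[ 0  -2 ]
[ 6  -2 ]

det(A) = 12

Forward elimination:
R1 <-> R2   (pivot in column 1 was zero)
[ 6  -2 ]
[ 0  -2 ]
Upper-triangular form:
[ 6  -2 ]
[ 0  -2 ]
det(A) = (-1)^1 * (6) * (-2) = 12  (1 row swap -> sign -1)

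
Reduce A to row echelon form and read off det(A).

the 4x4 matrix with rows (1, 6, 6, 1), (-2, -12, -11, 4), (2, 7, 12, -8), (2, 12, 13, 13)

det(A) = 25

Forward elimination:
R2 <- R2 - (-2)*R1:  [ 0  0  1  6 ]
R3 <- R3 - (2)*R1:  [   0   -5    0  -10 ]
R4 <- R4 - (2)*R1:  [  0   0   1  11 ]
R2 <-> R3   (pivot in column 2 was zero)
[ 1   6  6    1 ]
[ 0  -5  0  -10 ]
[ 0   0  1    6 ]
[ 0   0  1   11 ]
R4 <- R4 - (1)*R3:  [ 0  0  0  5 ]
Upper-triangular form:
[ 1   6  6    1 ]
[ 0  -5  0  -10 ]
[ 0   0  1    6 ]
[ 0   0  0    5 ]
det(A) = (-1)^1 * (1) * (-5) * (1) * (5) = 25  (1 row swap -> sign -1)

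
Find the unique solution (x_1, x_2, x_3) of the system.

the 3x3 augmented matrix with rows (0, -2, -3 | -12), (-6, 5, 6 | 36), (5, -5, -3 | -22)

Forward elimination on [A|b]:
R1 <-> R2   (pivot in column 1 was zero)
[ -6   5   6   36 ]
[  0  -2  -3  -12 ]
[  5  -5  -3  -22 ]
R3 <- R3 - (-5/6)*R1:  [    0  -5/6     2     8 ]
R3 <- R3 - (5/12)*R2:  [    0     0  13/4    13 ]
Row echelon form:
[ -6   5     6  |   36 ]
[  0  -2    -3  |  -12 ]
[  0   0  13/4  |   13 ]
Back-substitution:
x_3 = (13) / (13/4) = 4
x_2 = (-12 - (-3)*(4)) / -2 = 0
x_1 = (36 - (5)*(0) - (6)*(4)) / -6 = -2

(-2, 0, 4)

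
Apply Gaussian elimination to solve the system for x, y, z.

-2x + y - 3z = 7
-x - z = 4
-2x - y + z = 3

Forward elimination on [A|b]:
R2 <- R2 - (1/2)*R1:  [    0  -1/2   1/2   1/2 ]
R3 <- R3 - (1)*R1:  [  0  -2   4  -4 ]
R3 <- R3 - (4)*R2:  [  0   0   2  -6 ]
Row echelon form:
[ -2     1   -3  |    7 ]
[  0  -1/2  1/2  |  1/2 ]
[  0     0    2  |   -6 ]
Back-substitution:
z = (-6) / 2 = -3
y = (1/2 - (1/2)*(-3)) / (-1/2) = -4
x = (7 - (1)*(-4) - (-3)*(-3)) / -2 = -1

(-1, -4, -3)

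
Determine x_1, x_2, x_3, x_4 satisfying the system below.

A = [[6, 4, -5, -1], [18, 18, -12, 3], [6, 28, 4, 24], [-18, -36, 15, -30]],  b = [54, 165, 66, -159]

(5, 4, -1, -3)

Forward elimination on [A|b]:
R2 <- R2 - (3)*R1:  [ 0  6  3  6  3 ]
R3 <- R3 - (1)*R1:  [  0  24   9  25  12 ]
R4 <- R4 - (-3)*R1:  [   0  -24    0  -33    3 ]
R3 <- R3 - (4)*R2:  [  0   0  -3   1   0 ]
R4 <- R4 - (-4)*R2:  [  0   0  12  -9  15 ]
R4 <- R4 - (-4)*R3:  [  0   0   0  -5  15 ]
Row echelon form:
[ 6  4  -5  -1  |  54 ]
[ 0  6   3   6  |   3 ]
[ 0  0  -3   1  |   0 ]
[ 0  0   0  -5  |  15 ]
Back-substitution:
x_4 = (15) / -5 = -3
x_3 = (0 - (1)*(-3)) / -3 = -1
x_2 = (3 - (3)*(-1) - (6)*(-3)) / 6 = 4
x_1 = (54 - (4)*(4) - (-5)*(-1) - (-1)*(-3)) / 6 = 5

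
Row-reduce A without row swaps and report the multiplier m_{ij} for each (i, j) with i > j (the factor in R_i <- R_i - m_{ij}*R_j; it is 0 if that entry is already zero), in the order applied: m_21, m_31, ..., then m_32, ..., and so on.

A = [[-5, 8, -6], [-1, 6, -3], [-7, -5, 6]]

multipliers: 1/5, 7/5, -81/22

Forward elimination:
R2 <- R2 - (1/5)*R1:  [    0  22/5  -9/5 ]
R3 <- R3 - (7/5)*R1:  [     0  -81/5   72/5 ]
R3 <- R3 - (-81/22)*R2:  [      0       0  171/22 ]
Multipliers (in order of application): m_{21} = 1/5, m_{31} = 7/5, m_{32} = -81/22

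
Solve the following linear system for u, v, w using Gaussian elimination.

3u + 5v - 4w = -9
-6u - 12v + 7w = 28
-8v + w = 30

(1, -4, -2)

Forward elimination on [A|b]:
R2 <- R2 - (-2)*R1:  [  0  -2  -1  10 ]
R3 <- R3 - (4)*R2:  [   0    0    5  -10 ]
Row echelon form:
[ 3   5  -4  |   -9 ]
[ 0  -2  -1  |   10 ]
[ 0   0   5  |  -10 ]
Back-substitution:
w = (-10) / 5 = -2
v = (10 - (-1)*(-2)) / -2 = -4
u = (-9 - (5)*(-4) - (-4)*(-2)) / 3 = 1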